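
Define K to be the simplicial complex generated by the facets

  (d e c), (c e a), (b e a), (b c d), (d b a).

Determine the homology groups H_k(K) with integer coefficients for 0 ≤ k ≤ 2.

H_0 ≅ Z,  H_1 ≅ Z,  H_2 = 0.

Fix the vertex order a < b < c < d < e and write every simplex with vertices in increasing order. Then dim K = 2 and the simplices of K are:

  0-simplices (5): a, b, c, d, e
  1-simplices (10): ab, ac, ad, ae, bc, bd, be, cd, ce, de
  2-simplices (5): abd, abe, ace, bcd, cde

so the chain groups are C_0 ≅ Z^5, C_1 ≅ Z^10, C_2 ≅ Z^5.

∂_1: C_1 → C_0 sends each edge [p,q] (with p < q) to q − p. For instance
  ∂bc = c − b.
The resulting 5×10 matrix has rank 4, and its Smith normal form has invariant factors (1,1,1,1).

Boundary ∂_2: C_2 → C_1 maps a triangle to the signed sum of its edges. For instance
  ∂cde = de − ce + cd,
  ∂abe = be − ae + ab.
The resulting 10×5 matrix has rank 5, and its Smith normal form has invariant factors (1,1,1,1,1).

From H_k ≅ ker(∂_k) / im(∂_{k+1}) we obtain:

  H_0: rank C_0 − rank ∂_1 = 5 − 4 = 1, and the invariant factors of ∂_1 are all 1, so H_0 ≅ Z.
  H_1: rank ker ∂_1 − rank ∂_2 = (10 − 4) − 5 = 1, and the invariant factors of ∂_2 are all 1, so H_1 ≅ Z.
  H_2: rank ker ∂_2 − rank ∂_3 = (5 − 5) − 0 = 0, and there is no ∂_3, so H_2 ≅ 0.

As a check, the Euler characteristic is 5 − 10 + 5 = 0, which agrees with 1 − 1 + 0 = 0.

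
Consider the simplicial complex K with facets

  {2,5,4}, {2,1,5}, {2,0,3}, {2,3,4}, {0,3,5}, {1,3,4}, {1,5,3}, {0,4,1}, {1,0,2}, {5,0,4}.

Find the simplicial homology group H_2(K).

Order the vertices as 0 < 1 < 2 < 3 < 4 < 5. Listing each simplex with vertices in this order, K has dimension 2 with simplices:

  0-simplices (6): [0], [1], [2], [3], [4], [5]
  1-simplices (15): [0,1], [0,2], [0,3], [0,4], [0,5], [1,2], [1,3], [1,4], [1,5], [2,3], [2,4], [2,5], [3,4], [3,5], [4,5]
  2-simplices (10): [0,1,2], [0,1,4], [0,2,3], [0,3,5], [0,4,5], [1,2,5], [1,3,4], [1,3,5], [2,3,4], [2,4,5]

so the chain groups are C_0 ≅ Z^6, C_1 ≅ Z^15, C_2 ≅ Z^10.

Boundary ∂_1: C_1 → C_0 is given by ∂[p,q] = [q] − [p]. For instance
  ∂[0,5] = [5] − [0].
The resulting 6×15 matrix has rank 5, and its Smith normal form has invariant factors (1,1,1,1,1).

The boundary map ∂_2: C_2 → C_1 acts by ∂[p,q,r] = [q,r] − [p,r] + [p,q]. For instance
  ∂[2,3,4] = [3,4] − [2,4] + [2,3],
  ∂[1,2,5] = [2,5] − [1,5] + [1,2].
This gives a 15×10 integer matrix of rank 10; reducing to Smith normal form yields diagonal entries (1,1,1,1,1,1,1,1,1,2).

Computing H_k = (kernel of ∂_k) / (image of ∂_{k+1}):

  H_2: rank ker ∂_2 − rank ∂_3 = (10 − 10) − 0 = 0, and there is no ∂_3, so H_2 ≅ 0.

(K is a triangulation of the real projective plane RP^2.)

H_2 ≅ 0.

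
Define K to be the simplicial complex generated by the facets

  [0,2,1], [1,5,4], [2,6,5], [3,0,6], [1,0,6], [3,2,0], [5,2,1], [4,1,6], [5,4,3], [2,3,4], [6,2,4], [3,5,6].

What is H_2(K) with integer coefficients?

H_2 ≅ 0.

Order the vertices as 0 < 1 < 2 < 3 < 4 < 5 < 6. Listing each simplex with vertices in this order, K has dimension 2 with simplices:

  0-simplices (7): [0], [1], [2], [3], [4], [5], [6]
  1-simplices (18): [0,1], [0,2], [0,3], [0,6], [1,2], [1,4], [1,5], [1,6], [2,3], [2,4], [2,5], [2,6], [3,4], [3,5], [3,6], [4,5], [4,6], [5,6]
  2-simplices (12): [0,1,2], [0,1,6], [0,2,3], [0,3,6], [1,2,5], [1,4,5], [1,4,6], [2,3,4], [2,4,6], [2,5,6], [3,4,5], [3,5,6]

giving chain groups C_0 ≅ Z^7, C_1 ≅ Z^18, C_2 ≅ Z^12.

Boundary ∂_1: C_1 → C_0 sends each edge [p,q] (with p < q) to q − p.
As a 7×18 matrix over Z this has rank 6, with invariant factors (1,1,1,1,1,1).

∂_2: C_2 → C_1 acts by ∂[p,q,r] = [q,r] − [p,r] + [p,q]. For instance
  ∂[2,5,6] = [5,6] − [2,6] + [2,5],
  ∂[1,4,5] = [4,5] − [1,5] + [1,4].
This gives a 18×12 integer matrix of rank 12; reducing to Smith normal form yields diagonal entries (1,1,1,1,1,1,1,1,1,1,1,2).

Reading off H_k = ker ∂_k / im ∂_{k+1}:

  H_2: rank ker ∂_2 − rank ∂_3 = (12 − 12) − 0 = 0, and there is no ∂_3, so H_2 ≅ 0.

(K is a triangulation of the real projective plane RP^2.)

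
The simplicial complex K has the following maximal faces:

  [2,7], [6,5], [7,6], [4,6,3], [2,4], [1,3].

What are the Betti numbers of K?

b_0 = 1, b_1 = 1, b_2 = 0.

We work with the vertex ordering 1 < 2 < 3 < 4 < 5 < 6 < 7. The simplices of K, each written with vertices in increasing order, are:

  0-simplices (7): [1], [2], [3], [4], [5], [6], [7]
  1-simplices (8): [1,3], [2,4], [2,7], [3,4], [3,6], [4,6], [5,6], [6,7]
  2-simplices (1): [3,4,6]

so the chain groups are C_0 ≅ Z^7, C_1 ≅ Z^8, C_2 ≅ Z^1.

The boundary map ∂_1: C_1 → C_0 is given by ∂[p,q] = [q] − [p].
The 7×8 boundary matrix has rank 6 and Smith normal form diag(1,1,1,1,1,1).

The boundary map ∂_2: C_2 → C_1 maps a triangle to the signed sum of its edges. For instance
  ∂[3,4,6] = [4,6] − [3,6] + [3,4].
The 8×1 boundary matrix has rank 1 and Smith normal form diag(1).

From H_k ≅ ker(∂_k) / im(∂_{k+1}) we obtain:

  H_0: rank C_0 − rank ∂_1 = 7 − 6 = 1, and the invariant factors of ∂_1 are all 1, so H_0 ≅ Z.
  H_1: rank ker ∂_1 − rank ∂_2 = (8 − 6) − 1 = 1, and the invariant factors of ∂_2 are all 1, so H_1 ≅ Z.
  H_2: rank ker ∂_2 − rank ∂_3 = (1 − 1) − 0 = 0, and there is no ∂_3, so H_2 ≅ 0.

As a check, the Euler characteristic is 7 − 8 + 1 = 0, which agrees with 1 − 1 + 0 = 0.

Hence the Betti numbers are b_0 = 1, b_1 = 1, b_2 = 0.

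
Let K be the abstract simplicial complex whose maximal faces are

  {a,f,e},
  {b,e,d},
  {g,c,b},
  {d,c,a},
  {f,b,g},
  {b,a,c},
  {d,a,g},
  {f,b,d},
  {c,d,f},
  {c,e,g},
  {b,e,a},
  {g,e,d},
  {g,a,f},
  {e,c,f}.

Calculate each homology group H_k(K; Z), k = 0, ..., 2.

K has 7 vertices, 21 edges, 14 triangles.
rank ∂_0 = 0, rank ∂_1 = 6 ⇒ b_0 = 7 − 0 − 6 = 1; all invariant factors of ∂_1 are 1 so no torsion. So H_0 ≅ Z.
rank ∂_1 = 6, rank ∂_2 = 13 ⇒ b_1 = 21 − 6 − 13 = 2; all invariant factors of ∂_2 are 1 so no torsion. So H_1 ≅ Z^2.
rank ∂_2 = 13, rank ∂_3 = 0 ⇒ b_2 = 14 − 13 − 0 = 1. So H_2 ≅ Z.

H_0 = Z,  H_1 = Z^2,  H_2 = Z.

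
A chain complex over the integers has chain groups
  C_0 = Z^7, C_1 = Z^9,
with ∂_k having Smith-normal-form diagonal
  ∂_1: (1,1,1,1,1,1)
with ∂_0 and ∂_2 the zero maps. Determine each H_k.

H_0: b_0 = 7 − 0 − 6 = 1; torsion from ∂_1 factors > 1: none. So H_0 ≅ Z.
H_1: b_1 = 9 − 6 − 0 = 3; torsion from ∂_2 factors > 1: none. So H_1 ≅ Z^3.

H_0 ≅ Z,  H_1 ≅ Z^3.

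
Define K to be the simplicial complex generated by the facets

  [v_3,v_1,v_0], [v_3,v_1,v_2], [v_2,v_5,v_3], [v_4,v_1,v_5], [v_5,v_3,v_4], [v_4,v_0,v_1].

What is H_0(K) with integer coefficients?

H_0 ≅ Z.

We work with the vertex ordering v_0 < v_1 < v_2 < v_3 < v_4 < v_5. The simplices of K, each written with vertices in increasing order, are:

  0-simplices (6): [v_0], [v_1], [v_2], [v_3], [v_4], [v_5]
  1-simplices (12): [v_0,v_1], [v_0,v_3], [v_0,v_4], [v_1,v_2], [v_1,v_3], [v_1,v_4], [v_1,v_5], [v_2,v_3], [v_2,v_5], [v_3,v_4], [v_3,v_5], [v_4,v_5]
  2-simplices (6): [v_0,v_1,v_3], [v_0,v_1,v_4], [v_1,v_2,v_3], [v_1,v_4,v_5], [v_2,v_3,v_5], [v_3,v_4,v_5]

so the chain groups are C_0 ≅ Z^6, C_1 ≅ Z^12, C_2 ≅ Z^6.

The boundary map ∂_1: C_1 → C_0 is given by ∂[p,q] = [q] − [p]. For instance
  ∂[v_3,v_5] = [v_5] − [v_3].
This gives a 6×12 integer matrix of rank 5; reducing to Smith normal form yields diagonal entries (1,1,1,1,1).

∂_2: C_2 → C_1 maps a triangle to the signed sum of its edges. For instance
  ∂[v_3,v_4,v_5] = [v_4,v_5] − [v_3,v_5] + [v_3,v_4],
  ∂[v_1,v_2,v_3] = [v_2,v_3] − [v_1,v_3] + [v_1,v_2].
The resulting 12×6 matrix has rank 6, and its Smith normal form has invariant factors (1,1,1,1,1,1).

Now H_k = ker ∂_k / im ∂_{k+1}, so:

  H_0: rank C_0 − rank ∂_1 = 6 − 5 = 1, and the invariant factors of ∂_1 are all 1, so H_0 = Z.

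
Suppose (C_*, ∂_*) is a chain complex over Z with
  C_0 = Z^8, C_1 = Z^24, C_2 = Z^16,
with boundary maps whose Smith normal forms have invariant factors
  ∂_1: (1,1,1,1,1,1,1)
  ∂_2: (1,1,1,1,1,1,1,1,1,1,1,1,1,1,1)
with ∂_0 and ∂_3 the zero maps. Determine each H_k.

H_0: b_0 = 8 − 0 − 7 = 1; torsion from ∂_1 factors > 1: none. So H_0 = Z.
H_1: b_1 = 24 − 7 − 15 = 2; torsion from ∂_2 factors > 1: none. So H_1 = Z^2.
H_2: b_2 = 16 − 15 − 0 = 1; torsion from ∂_3 factors > 1: none. So H_2 = Z.

H_0 = Z,  H_1 = Z^2,  H_2 = Z.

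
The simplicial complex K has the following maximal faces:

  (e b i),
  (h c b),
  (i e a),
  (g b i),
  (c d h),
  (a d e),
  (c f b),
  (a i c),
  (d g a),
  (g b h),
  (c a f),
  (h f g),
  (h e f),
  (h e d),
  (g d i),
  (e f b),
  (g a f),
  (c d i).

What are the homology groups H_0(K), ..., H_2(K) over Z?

We work with the vertex ordering a < b < c < d < e < f < g < h < i. The simplices of K, each written with vertices in increasing order, are:

  0-simplices (9): a, b, c, d, e, f, g, h, i
  1-simplices (27): ac, ad, ae, af, ag, ai, bc, be, bf, bg, bh, bi, cd, cf, ch, ci, de, dg, dh, di, ef, eh, ei, fg, fh, gh, gi
  2-simplices (18): acf, aci, ade, adg, aei, afg, bcf, bch, bef, bei, bgh, bgi, cdh, cdi, deh, dgi, efh, fgh

Hence C_0 ≅ Z^9, C_1 ≅ Z^27, C_2 ≅ Z^18.

Boundary ∂_1: C_1 → C_0 sends each edge [p,q] (with p < q) to q − p.
This gives a 9×27 integer matrix of rank 8; reducing to Smith normal form yields diagonal entries (1,1,1,1,1,1,1,1).

∂_2: C_2 → C_1 sends each 2-simplex [p,q,r] to [q,r] − [p,r] + [p,q]. For instance
  ∂cdi = di − ci + cd,
  ∂deh = eh − dh + de.
The 27×18 boundary matrix has rank 18 and Smith normal form diag(1,1,1,1,1,1,1,1,1,1,1,1,1,1,1,1,1,2).

Computing H_k = (kernel of ∂_k) / (image of ∂_{k+1}):

  H_0: rank C_0 − rank ∂_1 = 9 − 8 = 1, and the invariant factors of ∂_1 are all 1, so H_0 ≅ Z.
  H_1: rank ker ∂_1 − rank ∂_2 = (27 − 8) − 18 = 1, and ∂_2 has invariant factor 2 > 1, so H_1 ≅ Z × Z/2.
  H_2: rank ker ∂_2 − rank ∂_3 = (18 − 18) − 0 = 0, and there is no ∂_3, so H_2 ≅ 0.

As a check, the Euler characteristic is 9 − 27 + 18 = 0, which agrees with 1 − 1 + 0 = 0.

H_0 ≅ Z,  H_1 ≅ Z × Z/2,  H_2 = 0.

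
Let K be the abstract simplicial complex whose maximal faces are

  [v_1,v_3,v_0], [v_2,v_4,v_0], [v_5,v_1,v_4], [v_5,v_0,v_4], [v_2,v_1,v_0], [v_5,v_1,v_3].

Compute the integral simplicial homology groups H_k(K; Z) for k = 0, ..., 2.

Take the total order v_0 < v_1 < v_2 < v_3 < v_4 < v_5 on the vertex set. Then K (dimension 2) consists of the simplices:

  0-simplices (6): [v_0], [v_1], [v_2], [v_3], [v_4], [v_5]
  1-simplices (12): [v_0,v_1], [v_0,v_2], [v_0,v_3], [v_0,v_4], [v_0,v_5], [v_1,v_2], [v_1,v_3], [v_1,v_4], [v_1,v_5], [v_2,v_4], [v_3,v_5], [v_4,v_5]
  2-simplices (6): [v_0,v_1,v_2], [v_0,v_1,v_3], [v_0,v_2,v_4], [v_0,v_4,v_5], [v_1,v_3,v_5], [v_1,v_4,v_5]

so the chain groups are C_0 ≅ Z^6, C_1 ≅ Z^12, C_2 ≅ Z^6.

∂_1: C_1 → C_0 sends each edge [p,q] (with p < q) to q − p. For instance
  ∂[v_0,v_1] = [v_1] − [v_0].
This gives a 6×12 integer matrix of rank 5; reducing to Smith normal form yields diagonal entries (1,1,1,1,1).

∂_2: C_2 → C_1 acts by ∂[p,q,r] = [q,r] − [p,r] + [p,q]. For instance
  ∂[v_1,v_4,v_5] = [v_4,v_5] − [v_1,v_5] + [v_1,v_4],
  ∂[v_1,v_3,v_5] = [v_3,v_5] − [v_1,v_5] + [v_1,v_3].
As a 12×6 matrix over Z this has rank 6, with invariant factors (1,1,1,1,1,1).

Now H_k = ker ∂_k / im ∂_{k+1}, so:

  H_0: rank C_0 − rank ∂_1 = 6 − 5 = 1, and the invariant factors of ∂_1 are all 1, so H_0 = Z.
  H_1: rank ker ∂_1 − rank ∂_2 = (12 − 5) − 6 = 1, and the invariant factors of ∂_2 are all 1, so H_1 = Z.
  H_2: rank ker ∂_2 − rank ∂_3 = (6 − 6) − 0 = 0, and there is no ∂_3, so H_2 = 0.

H_0 = Z,  H_1 = Z,  H_2 = 0.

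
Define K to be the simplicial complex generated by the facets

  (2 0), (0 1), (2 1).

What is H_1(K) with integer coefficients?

H_1 = Z.

We work with the vertex ordering 0 < 1 < 2. The simplices of K, each written with vertices in increasing order, are:

  0-simplices (3): [0], [1], [2]
  1-simplices (3): [0,1], [0,2], [1,2]

giving chain groups C_0 ≅ Z^3, C_1 ≅ Z^3.

∂_1: C_1 → C_0 sends each edge [p,q] (with p < q) to q − p. For instance
  ∂[1,2] = [2] − [1].
As a 3×3 matrix over Z this has rank 2, with invariant factors (1,1).

Reading off H_k = ker ∂_k / im ∂_{k+1}:

  H_1: rank ker ∂_1 − rank ∂_2 = (3 − 2) − 0 = 1, and there is no ∂_2, so H_1 ≅ Z.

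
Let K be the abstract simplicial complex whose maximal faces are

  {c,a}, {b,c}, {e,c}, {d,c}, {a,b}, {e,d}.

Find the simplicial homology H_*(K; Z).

H_0 = Z,  H_1 = Z^2.

Order the vertices as a < b < c < d < e. Listing each simplex with vertices in this order, K has dimension 1 with simplices:

  0-simplices (5): a, b, c, d, e
  1-simplices (6): ab, ac, bc, cd, ce, de

Hence C_0 ≅ Z^5, C_1 ≅ Z^6.

The boundary map ∂_1: C_1 → C_0 maps an edge to its endpoints' difference, ∂[p,q] = q − p. For instance
  ∂ce = e − c.
The 5×6 boundary matrix has rank 4 and Smith normal form diag(1,1,1,1).

Now H_k = ker ∂_k / im ∂_{k+1}, so:

  H_0: rank C_0 − rank ∂_1 = 5 − 4 = 1, and the invariant factors of ∂_1 are all 1, so H_0 = Z.
  H_1: rank ker ∂_1 − rank ∂_2 = (6 − 4) − 0 = 2, and there is no ∂_2, so H_1 = Z^2.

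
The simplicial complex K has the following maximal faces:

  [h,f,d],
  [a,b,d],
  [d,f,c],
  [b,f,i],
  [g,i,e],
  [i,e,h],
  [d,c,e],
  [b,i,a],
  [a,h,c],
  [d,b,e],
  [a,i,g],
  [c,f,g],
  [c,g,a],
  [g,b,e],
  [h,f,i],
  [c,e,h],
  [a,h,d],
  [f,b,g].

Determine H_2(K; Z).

H_2 ≅ 0.

Order the vertices as a < b < c < d < e < f < g < h < i. Listing each simplex with vertices in this order, K has dimension 2 with simplices:

  0-simplices (9): a, b, c, d, e, f, g, h, i
  1-simplices (27): ab, ac, ad, ag, ah, ai, bd, be, bf, bg, bi, cd, ce, cf, cg, ch, de, df, dh, eg, eh, ei, fg, fh, fi, gi, hi
  2-simplices (18): abd, abi, acg, ach, adh, agi, bde, beg, bfg, bfi, cde, cdf, ceh, cfg, dfh, egi, ehi, fhi

Hence C_0 ≅ Z^9, C_1 ≅ Z^27, C_2 ≅ Z^18.

∂_1: C_1 → C_0 maps an edge to its endpoints' difference, ∂[p,q] = q − p. For instance
  ∂cf = f − c.
As a 9×27 matrix over Z this has rank 8, with invariant factors (1,1,1,1,1,1,1,1).

The boundary map ∂_2: C_2 → C_1 maps a triangle to the signed sum of its edges. For instance
  ∂acg = cg − ag + ac,
  ∂ehi = hi − ei + eh.
The 27×18 boundary matrix has rank 18 and Smith normal form diag(1,1,1,1,1,1,1,1,1,1,1,1,1,1,1,1,1,2).

From H_k ≅ ker(∂_k) / im(∂_{k+1}) we obtain:

  H_2: rank ker ∂_2 − rank ∂_3 = (18 − 18) − 0 = 0, and there is no ∂_3, so H_2 = 0.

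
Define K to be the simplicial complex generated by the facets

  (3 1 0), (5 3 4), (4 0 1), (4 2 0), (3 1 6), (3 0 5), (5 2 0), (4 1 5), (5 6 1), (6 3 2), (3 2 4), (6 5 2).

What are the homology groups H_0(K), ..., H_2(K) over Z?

We work with the vertex ordering 0 < 1 < 2 < 3 < 4 < 5 < 6. The simplices of K, each written with vertices in increasing order, are:

  0-simplices (7): [0], [1], [2], [3], [4], [5], [6]
  1-simplices (18): [0,1], [0,2], [0,3], [0,4], [0,5], [1,3], [1,4], [1,5], [1,6], [2,3], [2,4], [2,5], [2,6], [3,4], [3,5], [3,6], [4,5], [5,6]
  2-simplices (12): [0,1,3], [0,1,4], [0,2,4], [0,2,5], [0,3,5], [1,3,6], [1,4,5], [1,5,6], [2,3,4], [2,3,6], [2,5,6], [3,4,5]

so the chain groups are C_0 ≅ Z^7, C_1 ≅ Z^18, C_2 ≅ Z^12.

∂_1: C_1 → C_0 is given by ∂[p,q] = [q] − [p].
The 7×18 boundary matrix has rank 6 and Smith normal form diag(1,1,1,1,1,1).

∂_2: C_2 → C_1 maps a triangle to the signed sum of its edges. For instance
  ∂[1,3,6] = [3,6] − [1,6] + [1,3],
  ∂[0,2,4] = [2,4] − [0,4] + [0,2].
As a 18×12 matrix over Z this has rank 12, with invariant factors (1,1,1,1,1,1,1,1,1,1,1,2).

Computing H_k = (kernel of ∂_k) / (image of ∂_{k+1}):

  H_0: rank C_0 − rank ∂_1 = 7 − 6 = 1, and the invariant factors of ∂_1 are all 1, so H_0 = Z.
  H_1: rank ker ∂_1 − rank ∂_2 = (18 − 6) − 12 = 0, and ∂_2 has invariant factor 2 > 1, so H_1 = Z/2.
  H_2: rank ker ∂_2 − rank ∂_3 = (12 − 12) − 0 = 0, and there is no ∂_3, so H_2 = 0.

H_0 = Z,  H_1 = Z/2,  H_2 = 0.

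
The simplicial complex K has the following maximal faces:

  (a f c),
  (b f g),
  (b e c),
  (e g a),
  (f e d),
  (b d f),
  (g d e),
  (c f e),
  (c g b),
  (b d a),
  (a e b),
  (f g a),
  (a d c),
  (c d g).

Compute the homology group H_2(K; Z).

H_2 ≅ Z.

We work with the vertex ordering a < b < c < d < e < f < g. The simplices of K, each written with vertices in increasing order, are:

  0-simplices (7): a, b, c, d, e, f, g
  1-simplices (21): ab, ac, ad, ae, af, ag, bc, bd, be, bf, bg, cd, ce, cf, cg, de, df, dg, ef, eg, fg
  2-simplices (14): abd, abe, acd, acf, aeg, afg, bce, bcg, bdf, bfg, cdg, cef, def, deg

so the chain groups are C_0 ≅ Z^7, C_1 ≅ Z^21, C_2 ≅ Z^14.

The boundary map ∂_1: C_1 → C_0 is given by ∂[p,q] = [q] − [p]. For instance
  ∂ag = g − a.
The 7×21 boundary matrix has rank 6 and Smith normal form diag(1,1,1,1,1,1).

∂_2: C_2 → C_1 sends each 2-simplex [p,q,r] to [q,r] − [p,r] + [p,q]. For instance
  ∂abd = bd − ad + ab,
  ∂deg = eg − dg + de.
This gives a 21×14 integer matrix of rank 13; reducing to Smith normal form yields diagonal entries (1,1,1,1,1,1,1,1,1,1,1,1,1).

Now H_k = ker ∂_k / im ∂_{k+1}, so:

  H_2: rank ker ∂_2 − rank ∂_3 = (14 − 13) − 0 = 1, and there is no ∂_3, so H_2 ≅ Z.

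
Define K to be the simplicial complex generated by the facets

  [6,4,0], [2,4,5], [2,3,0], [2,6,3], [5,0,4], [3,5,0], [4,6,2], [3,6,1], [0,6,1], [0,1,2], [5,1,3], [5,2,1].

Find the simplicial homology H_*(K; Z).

H_0 = Z,  H_1 = Z/2,  H_2 = 0.

K has 7 vertices, 18 edges, 12 triangles.
rank ∂_0 = 0, rank ∂_1 = 6 ⇒ b_0 = 7 − 0 − 6 = 1; all invariant factors of ∂_1 are 1 so no torsion. So H_0 ≅ Z.
rank ∂_1 = 6, rank ∂_2 = 12 ⇒ b_1 = 18 − 6 − 12 = 0; ∂_2 has invariant factor(s) [2] giving torsion. So H_1 ≅ Z/2.
rank ∂_2 = 12, rank ∂_3 = 0 ⇒ b_2 = 12 − 12 − 0 = 0. So H_2 ≅ 0.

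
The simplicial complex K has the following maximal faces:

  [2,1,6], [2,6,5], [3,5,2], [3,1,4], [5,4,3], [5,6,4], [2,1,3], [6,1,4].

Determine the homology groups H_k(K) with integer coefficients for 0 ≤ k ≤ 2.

H_0 = Z,  H_1 = 0,  H_2 = Z.

Fix the vertex order 1 < 2 < 3 < 4 < 5 < 6 and write every simplex with vertices in increasing order. Then dim K = 2 and the simplices of K are:

  0-simplices (6): [1], [2], [3], [4], [5], [6]
  1-simplices (12): [1,2], [1,3], [1,4], [1,6], [2,3], [2,5], [2,6], [3,4], [3,5], [4,5], [4,6], [5,6]
  2-simplices (8): [1,2,3], [1,2,6], [1,3,4], [1,4,6], [2,3,5], [2,5,6], [3,4,5], [4,5,6]

giving chain groups C_0 ≅ Z^6, C_1 ≅ Z^12, C_2 ≅ Z^8.

∂_1: C_1 → C_0 maps an edge to its endpoints' difference, ∂[p,q] = q − p. For instance
  ∂[4,5] = [5] − [4].
The resulting 6×12 matrix has rank 5, and its Smith normal form has invariant factors (1,1,1,1,1).

∂_2: C_2 → C_1 maps a triangle to the signed sum of its edges. For instance
  ∂[3,4,5] = [4,5] − [3,5] + [3,4],
  ∂[1,3,4] = [3,4] − [1,4] + [1,3].
The resulting 12×8 matrix has rank 7, and its Smith normal form has invariant factors (1,1,1,1,1,1,1).

Computing H_k = (kernel of ∂_k) / (image of ∂_{k+1}):

  H_0: rank C_0 − rank ∂_1 = 6 − 5 = 1, and the invariant factors of ∂_1 are all 1, so H_0 ≅ Z.
  H_1: rank ker ∂_1 − rank ∂_2 = (12 − 5) − 7 = 0, and the invariant factors of ∂_2 are all 1, so H_1 ≅ 0.
  H_2: rank ker ∂_2 − rank ∂_3 = (8 − 7) − 0 = 1, and there is no ∂_3, so H_2 ≅ Z.

As a check, the Euler characteristic is 6 − 12 + 8 = 2, which agrees with 1 − 0 + 1 = 2.
(K is a triangulation of the 2-sphere S^2.)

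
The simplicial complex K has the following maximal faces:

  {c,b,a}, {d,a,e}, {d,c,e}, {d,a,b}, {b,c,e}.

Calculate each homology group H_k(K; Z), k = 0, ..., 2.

We work with the vertex ordering a < b < c < d < e. The simplices of K, each written with vertices in increasing order, are:

  0-simplices (5): a, b, c, d, e
  1-simplices (10): ab, ac, ad, ae, bc, bd, be, cd, ce, de
  2-simplices (5): abc, abd, ade, bce, cde

giving chain groups C_0 ≅ Z^5, C_1 ≅ Z^10, C_2 ≅ Z^5.

Boundary ∂_1: C_1 → C_0 is given by ∂[p,q] = [q] − [p]. For instance
  ∂ad = d − a.
As a 5×10 matrix over Z this has rank 4, with invariant factors (1,1,1,1).

∂_2: C_2 → C_1 acts by ∂[p,q,r] = [q,r] − [p,r] + [p,q]. For instance
  ∂abc = bc − ac + ab,
  ∂abd = bd − ad + ab.
As a 10×5 matrix over Z this has rank 5, with invariant factors (1,1,1,1,1).

Reading off H_k = ker ∂_k / im ∂_{k+1}:

  H_0: rank C_0 − rank ∂_1 = 5 − 4 = 1, and the invariant factors of ∂_1 are all 1, so H_0 = Z.
  H_1: rank ker ∂_1 − rank ∂_2 = (10 − 4) − 5 = 1, and the invariant factors of ∂_2 are all 1, so H_1 = Z.
  H_2: rank ker ∂_2 − rank ∂_3 = (5 − 5) − 0 = 0, and there is no ∂_3, so H_2 = 0.

(K is a triangulation of the Möbius band.)

H_0 = Z,  H_1 = Z,  H_2 = 0.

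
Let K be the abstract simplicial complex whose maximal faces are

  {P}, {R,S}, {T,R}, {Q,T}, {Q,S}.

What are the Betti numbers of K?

b_0 = 2, b_1 = 1.

K has 5 vertices, 4 edges.
rank ∂_0 = 0, rank ∂_1 = 3 ⇒ b_0 = 5 − 0 − 3 = 2; all invariant factors of ∂_1 are 1 so no torsion. So H_0 ≅ Z^2.
rank ∂_1 = 3, rank ∂_2 = 0 ⇒ b_1 = 4 − 3 − 0 = 1. So H_1 ≅ Z.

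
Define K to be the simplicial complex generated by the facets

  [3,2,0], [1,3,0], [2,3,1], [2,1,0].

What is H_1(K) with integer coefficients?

H_1 = 0.

Take the total order 0 < 1 < 2 < 3 on the vertex set. Then K (dimension 2) consists of the simplices:

  0-simplices (4): [0], [1], [2], [3]
  1-simplices (6): [0,1], [0,2], [0,3], [1,2], [1,3], [2,3]
  2-simplices (4): [0,1,2], [0,1,3], [0,2,3], [1,2,3]

giving chain groups C_0 ≅ Z^4, C_1 ≅ Z^6, C_2 ≅ Z^4.

Boundary ∂_1: C_1 → C_0 is given by ∂[p,q] = [q] − [p].
The resulting 4×6 matrix has rank 3, and its Smith normal form has invariant factors (1,1,1).

Boundary ∂_2: C_2 → C_1 acts by ∂[p,q,r] = [q,r] − [p,r] + [p,q]. For instance
  ∂[0,2,3] = [2,3] − [0,3] + [0,2],
  ∂[0,1,3] = [1,3] − [0,3] + [0,1].
The resulting 6×4 matrix has rank 3, and its Smith normal form has invariant factors (1,1,1).

Now H_k = ker ∂_k / im ∂_{k+1}, so:

  H_1: rank ker ∂_1 − rank ∂_2 = (6 − 3) − 3 = 0, and the invariant factors of ∂_2 are all 1, so H_1 ≅ 0.

(K is a triangulation of the 2-sphere S^2.)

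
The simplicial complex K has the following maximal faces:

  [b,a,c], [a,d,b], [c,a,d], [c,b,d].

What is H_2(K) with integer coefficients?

Order the vertices as a < b < c < d. Listing each simplex with vertices in this order, K has dimension 2 with simplices:

  0-simplices (4): a, b, c, d
  1-simplices (6): ab, ac, ad, bc, bd, cd
  2-simplices (4): abc, abd, acd, bcd

giving chain groups C_0 ≅ Z^4, C_1 ≅ Z^6, C_2 ≅ Z^4.

The boundary map ∂_1: C_1 → C_0 is given by ∂[p,q] = [q] − [p].
As a 4×6 matrix over Z this has rank 3, with invariant factors (1,1,1).

Boundary ∂_2: C_2 → C_1 sends each 2-simplex [p,q,r] to [q,r] − [p,r] + [p,q]. For instance
  ∂abc = bc − ac + ab,
  ∂abd = bd − ad + ab.
As a 6×4 matrix over Z this has rank 3, with invariant factors (1,1,1).

Computing H_k = (kernel of ∂_k) / (image of ∂_{k+1}):

  H_2: rank ker ∂_2 − rank ∂_3 = (4 − 3) − 0 = 1, and there is no ∂_3, so H_2 = Z.

H_2 = Z.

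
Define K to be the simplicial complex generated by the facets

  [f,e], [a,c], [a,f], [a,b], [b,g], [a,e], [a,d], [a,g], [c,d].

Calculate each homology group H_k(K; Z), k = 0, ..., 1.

We work with the vertex ordering a < b < c < d < e < f < g. The simplices of K, each written with vertices in increasing order, are:

  0-simplices (7): a, b, c, d, e, f, g
  1-simplices (9): ab, ac, ad, ae, af, ag, bg, cd, ef

Hence C_0 ≅ Z^7, C_1 ≅ Z^9.

∂_1: C_1 → C_0 maps an edge to its endpoints' difference, ∂[p,q] = q − p. For instance
  ∂ef = f − e.
The 7×9 boundary matrix has rank 6 and Smith normal form diag(1,1,1,1,1,1).

Now H_k = ker ∂_k / im ∂_{k+1}, so:

  H_0: rank C_0 − rank ∂_1 = 7 − 6 = 1, and the invariant factors of ∂_1 are all 1, so H_0 ≅ Z.
  H_1: rank ker ∂_1 − rank ∂_2 = (9 − 6) − 0 = 3, and there is no ∂_2, so H_1 ≅ Z^3.

H_0 ≅ Z,  H_1 ≅ Z^3.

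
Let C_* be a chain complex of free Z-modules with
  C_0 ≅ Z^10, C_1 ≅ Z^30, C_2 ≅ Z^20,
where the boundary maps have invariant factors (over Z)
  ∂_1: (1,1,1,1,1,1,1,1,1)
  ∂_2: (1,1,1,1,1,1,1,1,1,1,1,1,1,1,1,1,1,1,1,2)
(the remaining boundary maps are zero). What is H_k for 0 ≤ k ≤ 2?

H_0 = Z,  H_1 = Z × Z/2,  H_2 = 0.

H_0: b_0 = 10 − 0 − 9 = 1; torsion from ∂_1 factors > 1: none. So H_0 = Z.
H_1: b_1 = 30 − 9 − 20 = 1; torsion from ∂_2 factors > 1: [2]. So H_1 = Z × Z/2.
H_2: b_2 = 20 − 20 − 0 = 0; torsion from ∂_3 factors > 1: none. So H_2 = 0.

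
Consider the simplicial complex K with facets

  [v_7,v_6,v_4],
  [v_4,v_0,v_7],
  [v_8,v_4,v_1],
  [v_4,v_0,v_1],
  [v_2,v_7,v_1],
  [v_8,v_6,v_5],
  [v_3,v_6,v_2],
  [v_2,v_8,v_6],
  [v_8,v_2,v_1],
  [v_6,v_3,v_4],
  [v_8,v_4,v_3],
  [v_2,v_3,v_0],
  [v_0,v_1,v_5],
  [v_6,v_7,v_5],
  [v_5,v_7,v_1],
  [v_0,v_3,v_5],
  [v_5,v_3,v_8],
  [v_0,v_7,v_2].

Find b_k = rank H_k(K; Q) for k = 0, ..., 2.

K has 9 vertices, 27 edges, 18 triangles.
rank ∂_0 = 0, rank ∂_1 = 8 ⇒ b_0 = 9 − 0 − 8 = 1; all invariant factors of ∂_1 are 1 so no torsion. So H_0 = Z.
rank ∂_1 = 8, rank ∂_2 = 18 ⇒ b_1 = 27 − 8 − 18 = 1; ∂_2 has invariant factor(s) [2] giving torsion. So H_1 = Z ⊕ Z/2Z.
rank ∂_2 = 18, rank ∂_3 = 0 ⇒ b_2 = 18 − 18 − 0 = 0. So H_2 = 0.

b_0 = 1, b_1 = 1, b_2 = 0.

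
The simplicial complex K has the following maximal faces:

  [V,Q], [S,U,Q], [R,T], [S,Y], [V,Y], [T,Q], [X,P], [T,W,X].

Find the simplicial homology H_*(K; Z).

Take the total order P < Q < R < S < T < U < V < W < X < Y on the vertex set. Then K (dimension 2) consists of the simplices:

  0-simplices (10): P, Q, R, S, T, U, V, W, X, Y
  1-simplices (12): PX, QS, QT, QU, QV, RT, SU, SY, TW, TX, VY, WX
  2-simplices (2): QSU, TWX

giving chain groups C_0 ≅ Z^10, C_1 ≅ Z^12, C_2 ≅ Z^2.

∂_1: C_1 → C_0 maps an edge to its endpoints' difference, ∂[p,q] = q − p. For instance
  ∂TW = W − T.
As a 10×12 matrix over Z this has rank 9, with invariant factors (1,1,1,1,1,1,1,1,1).

The boundary map ∂_2: C_2 → C_1 maps a triangle to the signed sum of its edges. For instance
  ∂QSU = SU − QU + QS,
  ∂TWX = WX − TX + TW.
The 12×2 boundary matrix has rank 2 and Smith normal form diag(1,1).

From H_k ≅ ker(∂_k) / im(∂_{k+1}) we obtain:

  H_0: rank C_0 − rank ∂_1 = 10 − 9 = 1, and the invariant factors of ∂_1 are all 1, so H_0 ≅ Z.
  H_1: rank ker ∂_1 − rank ∂_2 = (12 − 9) − 2 = 1, and the invariant factors of ∂_2 are all 1, so H_1 ≅ Z.
  H_2: rank ker ∂_2 − rank ∂_3 = (2 − 2) − 0 = 0, and there is no ∂_3, so H_2 ≅ 0.

H_0 = Z,  H_1 = Z,  H_2 = 0.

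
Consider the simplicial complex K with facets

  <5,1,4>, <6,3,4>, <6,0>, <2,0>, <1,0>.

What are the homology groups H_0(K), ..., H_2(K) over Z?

H_0 ≅ Z,  H_1 ≅ Z,  H_2 = 0.

Order the vertices as 0 < 1 < 2 < 3 < 4 < 5 < 6. Listing each simplex with vertices in this order, K has dimension 2 with simplices:

  0-simplices (7): [0], [1], [2], [3], [4], [5], [6]
  1-simplices (9): [0,1], [0,2], [0,6], [1,4], [1,5], [3,4], [3,6], [4,5], [4,6]
  2-simplices (2): [1,4,5], [3,4,6]

giving chain groups C_0 ≅ Z^7, C_1 ≅ Z^9, C_2 ≅ Z^2.

∂_1: C_1 → C_0 maps an edge to its endpoints' difference, ∂[p,q] = q − p. For instance
  ∂[0,2] = [2] − [0].
This gives a 7×9 integer matrix of rank 6; reducing to Smith normal form yields diagonal entries (1,1,1,1,1,1).

∂_2: C_2 → C_1 acts by ∂[p,q,r] = [q,r] − [p,r] + [p,q]. For instance
  ∂[3,4,6] = [4,6] − [3,6] + [3,4],
  ∂[1,4,5] = [4,5] − [1,5] + [1,4].
As a 9×2 matrix over Z this has rank 2, with invariant factors (1,1).

Computing H_k = (kernel of ∂_k) / (image of ∂_{k+1}):

  H_0: rank C_0 − rank ∂_1 = 7 − 6 = 1, and the invariant factors of ∂_1 are all 1, so H_0 = Z.
  H_1: rank ker ∂_1 − rank ∂_2 = (9 − 6) − 2 = 1, and the invariant factors of ∂_2 are all 1, so H_1 = Z.
  H_2: rank ker ∂_2 − rank ∂_3 = (2 − 2) − 0 = 0, and there is no ∂_3, so H_2 = 0.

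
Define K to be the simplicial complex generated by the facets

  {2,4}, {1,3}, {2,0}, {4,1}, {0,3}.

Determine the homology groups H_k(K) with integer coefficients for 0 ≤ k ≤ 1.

H_0 = Z,  H_1 = Z.

Fix the vertex order 0 < 1 < 2 < 3 < 4 and write every simplex with vertices in increasing order. Then dim K = 1 and the simplices of K are:

  0-simplices (5): [0], [1], [2], [3], [4]
  1-simplices (5): [0,2], [0,3], [1,3], [1,4], [2,4]

so the chain groups are C_0 ≅ Z^5, C_1 ≅ Z^5.

The boundary map ∂_1: C_1 → C_0 maps an edge to its endpoints' difference, ∂[p,q] = q − p. For instance
  ∂[1,4] = [4] − [1].
This gives a 5×5 integer matrix of rank 4; reducing to Smith normal form yields diagonal entries (1,1,1,1).

Now H_k = ker ∂_k / im ∂_{k+1}, so:

  H_0: rank C_0 − rank ∂_1 = 5 − 4 = 1, and the invariant factors of ∂_1 are all 1, so H_0 = Z.
  H_1: rank ker ∂_1 − rank ∂_2 = (5 − 4) − 0 = 1, and there is no ∂_2, so H_1 = Z.

As a check, the Euler characteristic is 5 − 5 = 0, which agrees with 1 − 1 = 0.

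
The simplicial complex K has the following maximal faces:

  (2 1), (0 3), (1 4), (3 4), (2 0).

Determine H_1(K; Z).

H_1 = Z.

K has 5 vertices, 5 edges.
rank ∂_1 = 4, rank ∂_2 = 0 ⇒ b_1 = 5 − 4 − 0 = 1. So H_1 = Z.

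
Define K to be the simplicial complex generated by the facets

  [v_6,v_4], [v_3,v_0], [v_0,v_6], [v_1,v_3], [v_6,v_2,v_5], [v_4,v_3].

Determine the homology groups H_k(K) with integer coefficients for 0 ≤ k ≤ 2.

H_0 = Z,  H_1 = Z,  H_2 = 0.

Fix the vertex order v_0 < v_1 < v_2 < v_3 < v_4 < v_5 < v_6 and write every simplex with vertices in increasing order. Then dim K = 2 and the simplices of K are:

  0-simplices (7): [v_0], [v_1], [v_2], [v_3], [v_4], [v_5], [v_6]
  1-simplices (8): [v_0,v_3], [v_0,v_6], [v_1,v_3], [v_2,v_5], [v_2,v_6], [v_3,v_4], [v_4,v_6], [v_5,v_6]
  2-simplices (1): [v_2,v_5,v_6]

giving chain groups C_0 ≅ Z^7, C_1 ≅ Z^8, C_2 ≅ Z^1.

Boundary ∂_1: C_1 → C_0 is given by ∂[p,q] = [q] − [p]. For instance
  ∂[v_4,v_6] = [v_6] − [v_4].
The resulting 7×8 matrix has rank 6, and its Smith normal form has invariant factors (1,1,1,1,1,1).

The boundary map ∂_2: C_2 → C_1 sends each 2-simplex [p,q,r] to [q,r] − [p,r] + [p,q]. For instance
  ∂[v_2,v_5,v_6] = [v_5,v_6] − [v_2,v_6] + [v_2,v_5].
The 8×1 boundary matrix has rank 1 and Smith normal form diag(1).

Now H_k = ker ∂_k / im ∂_{k+1}, so:

  H_0: rank C_0 − rank ∂_1 = 7 − 6 = 1, and the invariant factors of ∂_1 are all 1, so H_0 ≅ Z.
  H_1: rank ker ∂_1 − rank ∂_2 = (8 − 6) − 1 = 1, and the invariant factors of ∂_2 are all 1, so H_1 ≅ Z.
  H_2: rank ker ∂_2 − rank ∂_3 = (1 − 1) − 0 = 0, and there is no ∂_3, so H_2 ≅ 0.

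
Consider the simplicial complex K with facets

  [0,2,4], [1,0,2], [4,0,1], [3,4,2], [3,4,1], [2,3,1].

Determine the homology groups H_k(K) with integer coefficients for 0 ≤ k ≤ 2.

We work with the vertex ordering 0 < 1 < 2 < 3 < 4. The simplices of K, each written with vertices in increasing order, are:

  0-simplices (5): [0], [1], [2], [3], [4]
  1-simplices (9): [0,1], [0,2], [0,4], [1,2], [1,3], [1,4], [2,3], [2,4], [3,4]
  2-simplices (6): [0,1,2], [0,1,4], [0,2,4], [1,2,3], [1,3,4], [2,3,4]

so the chain groups are C_0 ≅ Z^5, C_1 ≅ Z^9, C_2 ≅ Z^6.

Boundary ∂_1: C_1 → C_0 is given by ∂[p,q] = [q] − [p].
As a 5×9 matrix over Z this has rank 4, with invariant factors (1,1,1,1).

∂_2: C_2 → C_1 sends each 2-simplex [p,q,r] to [q,r] − [p,r] + [p,q]. For instance
  ∂[2,3,4] = [3,4] − [2,4] + [2,3],
  ∂[0,2,4] = [2,4] − [0,4] + [0,2].
The 9×6 boundary matrix has rank 5 and Smith normal form diag(1,1,1,1,1).

Now H_k = ker ∂_k / im ∂_{k+1}, so:

  H_0: rank C_0 − rank ∂_1 = 5 − 4 = 1, and the invariant factors of ∂_1 are all 1, so H_0 ≅ Z.
  H_1: rank ker ∂_1 − rank ∂_2 = (9 − 4) − 5 = 0, and the invariant factors of ∂_2 are all 1, so H_1 ≅ 0.
  H_2: rank ker ∂_2 − rank ∂_3 = (6 − 5) − 0 = 1, and there is no ∂_3, so H_2 ≅ Z.

H_0 = Z,  H_1 = 0,  H_2 = Z.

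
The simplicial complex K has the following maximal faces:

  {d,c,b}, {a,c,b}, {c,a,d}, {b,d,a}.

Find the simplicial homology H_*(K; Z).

Fix the vertex order a < b < c < d and write every simplex with vertices in increasing order. Then dim K = 2 and the simplices of K are:

  0-simplices (4): a, b, c, d
  1-simplices (6): ab, ac, ad, bc, bd, cd
  2-simplices (4): abc, abd, acd, bcd

giving chain groups C_0 ≅ Z^4, C_1 ≅ Z^6, C_2 ≅ Z^4.

∂_1: C_1 → C_0 is given by ∂[p,q] = [q] − [p]. For instance
  ∂ac = c − a.
The resulting 4×6 matrix has rank 3, and its Smith normal form has invariant factors (1,1,1).

The boundary map ∂_2: C_2 → C_1 maps a triangle to the signed sum of its edges. For instance
  ∂bcd = cd − bd + bc,
  ∂abd = bd − ad + ab.
This gives a 6×4 integer matrix of rank 3; reducing to Smith normal form yields diagonal entries (1,1,1).

From H_k ≅ ker(∂_k) / im(∂_{k+1}) we obtain:

  H_0: rank C_0 − rank ∂_1 = 4 − 3 = 1, and the invariant factors of ∂_1 are all 1, so H_0 ≅ Z.
  H_1: rank ker ∂_1 − rank ∂_2 = (6 − 3) − 3 = 0, and the invariant factors of ∂_2 are all 1, so H_1 ≅ 0.
  H_2: rank ker ∂_2 − rank ∂_3 = (4 − 3) − 0 = 1, and there is no ∂_3, so H_2 ≅ Z.

H_0 ≅ Z,  H_1 = 0,  H_2 ≅ Z.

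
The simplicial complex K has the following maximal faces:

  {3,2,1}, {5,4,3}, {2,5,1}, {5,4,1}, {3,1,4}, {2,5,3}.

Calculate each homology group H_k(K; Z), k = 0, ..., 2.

Order the vertices as 1 < 2 < 3 < 4 < 5. Listing each simplex with vertices in this order, K has dimension 2 with simplices:

  0-simplices (5): [1], [2], [3], [4], [5]
  1-simplices (9): [1,2], [1,3], [1,4], [1,5], [2,3], [2,5], [3,4], [3,5], [4,5]
  2-simplices (6): [1,2,3], [1,2,5], [1,3,4], [1,4,5], [2,3,5], [3,4,5]

so the chain groups are C_0 ≅ Z^5, C_1 ≅ Z^9, C_2 ≅ Z^6.

The boundary map ∂_1: C_1 → C_0 sends each edge [p,q] (with p < q) to q − p. For instance
  ∂[1,5] = [5] − [1].
The resulting 5×9 matrix has rank 4, and its Smith normal form has invariant factors (1,1,1,1).

Boundary ∂_2: C_2 → C_1 maps a triangle to the signed sum of its edges. For instance
  ∂[1,2,5] = [2,5] − [1,5] + [1,2],
  ∂[1,2,3] = [2,3] − [1,3] + [1,2].
This gives a 9×6 integer matrix of rank 5; reducing to Smith normal form yields diagonal entries (1,1,1,1,1).

From H_k ≅ ker(∂_k) / im(∂_{k+1}) we obtain:

  H_0: rank C_0 − rank ∂_1 = 5 − 4 = 1, and the invariant factors of ∂_1 are all 1, so H_0 = Z.
  H_1: rank ker ∂_1 − rank ∂_2 = (9 − 4) − 5 = 0, and the invariant factors of ∂_2 are all 1, so H_1 = 0.
  H_2: rank ker ∂_2 − rank ∂_3 = (6 − 5) − 0 = 1, and there is no ∂_3, so H_2 = Z.

As a check, the Euler characteristic is 5 − 9 + 6 = 2, which agrees with 1 − 0 + 1 = 2.

H_0 = Z,  H_1 = 0,  H_2 = Z.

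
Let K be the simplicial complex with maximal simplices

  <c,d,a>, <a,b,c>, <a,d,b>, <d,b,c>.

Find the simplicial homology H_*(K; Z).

Fix the vertex order a < b < c < d and write every simplex with vertices in increasing order. Then dim K = 2 and the simplices of K are:

  0-simplices (4): a, b, c, d
  1-simplices (6): ab, ac, ad, bc, bd, cd
  2-simplices (4): abc, abd, acd, bcd

Hence C_0 ≅ Z^4, C_1 ≅ Z^6, C_2 ≅ Z^4.

∂_1: C_1 → C_0 maps an edge to its endpoints' difference, ∂[p,q] = q − p.
This gives a 4×6 integer matrix of rank 3; reducing to Smith normal form yields diagonal entries (1,1,1).

The boundary map ∂_2: C_2 → C_1 sends each 2-simplex [p,q,r] to [q,r] − [p,r] + [p,q]. For instance
  ∂acd = cd − ad + ac,
  ∂bcd = cd − bd + bc.
The resulting 6×4 matrix has rank 3, and its Smith normal form has invariant factors (1,1,1).

From H_k ≅ ker(∂_k) / im(∂_{k+1}) we obtain:

  H_0: rank C_0 − rank ∂_1 = 4 − 3 = 1, and the invariant factors of ∂_1 are all 1, so H_0 ≅ Z.
  H_1: rank ker ∂_1 − rank ∂_2 = (6 − 3) − 3 = 0, and the invariant factors of ∂_2 are all 1, so H_1 ≅ 0.
  H_2: rank ker ∂_2 − rank ∂_3 = (4 − 3) − 0 = 1, and there is no ∂_3, so H_2 ≅ Z.

As a check, the Euler characteristic is 4 − 6 + 4 = 2, which agrees with 1 − 0 + 1 = 2.

H_0 ≅ Z,  H_1 = 0,  H_2 ≅ Z.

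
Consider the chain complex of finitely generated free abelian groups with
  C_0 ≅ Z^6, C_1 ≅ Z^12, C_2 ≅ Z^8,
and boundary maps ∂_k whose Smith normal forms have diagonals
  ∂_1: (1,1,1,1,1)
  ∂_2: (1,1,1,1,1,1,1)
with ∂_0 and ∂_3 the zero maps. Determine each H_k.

H_0: b_0 = 6 − 0 − 5 = 1; torsion from ∂_1 factors > 1: none. So H_0 ≅ Z.
H_1: b_1 = 12 − 5 − 7 = 0; torsion from ∂_2 factors > 1: none. So H_1 ≅ 0.
H_2: b_2 = 8 − 7 − 0 = 1; torsion from ∂_3 factors > 1: none. So H_2 ≅ Z.

H_0 ≅ Z,  H_1 = 0,  H_2 ≅ Z.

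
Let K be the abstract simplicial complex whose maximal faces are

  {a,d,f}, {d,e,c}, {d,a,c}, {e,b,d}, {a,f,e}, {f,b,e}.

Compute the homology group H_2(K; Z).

H_2 = 0.

Order the vertices as a < b < c < d < e < f. Listing each simplex with vertices in this order, K has dimension 2 with simplices:

  0-simplices (6): a, b, c, d, e, f
  1-simplices (12): ac, ad, ae, af, bd, be, bf, cd, ce, de, df, ef
  2-simplices (6): acd, adf, aef, bde, bef, cde

giving chain groups C_0 ≅ Z^6, C_1 ≅ Z^12, C_2 ≅ Z^6.

Boundary ∂_1: C_1 → C_0 sends each edge [p,q] (with p < q) to q − p.
As a 6×12 matrix over Z this has rank 5, with invariant factors (1,1,1,1,1).

∂_2: C_2 → C_1 maps a triangle to the signed sum of its edges. For instance
  ∂aef = ef − af + ae,
  ∂bef = ef − bf + be.
This gives a 12×6 integer matrix of rank 6; reducing to Smith normal form yields diagonal entries (1,1,1,1,1,1).

Reading off H_k = ker ∂_k / im ∂_{k+1}:

  H_2: rank ker ∂_2 − rank ∂_3 = (6 − 6) − 0 = 0, and there is no ∂_3, so H_2 = 0.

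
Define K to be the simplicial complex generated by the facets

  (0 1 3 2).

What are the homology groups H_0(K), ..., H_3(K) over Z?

Fix the vertex order 0 < 1 < 2 < 3 and write every simplex with vertices in increasing order. Then dim K = 3 and the simplices of K are:

  0-simplices (4): [0], [1], [2], [3]
  1-simplices (6): [0,1], [0,2], [0,3], [1,2], [1,3], [2,3]
  2-simplices (4): [0,1,2], [0,1,3], [0,2,3], [1,2,3]
  3-simplices (1): [0,1,2,3]

so the chain groups are C_0 ≅ Z^4, C_1 ≅ Z^6, C_2 ≅ Z^4, C_3 ≅ Z^1.

∂_1: C_1 → C_0 is given by ∂[p,q] = [q] − [p]. For instance
  ∂[1,2] = [2] − [1].
The 4×6 boundary matrix has rank 3 and Smith normal form diag(1,1,1).

The boundary map ∂_2: C_2 → C_1 maps a triangle to the signed sum of its edges. For instance
  ∂[0,1,2] = [1,2] − [0,2] + [0,1],
  ∂[1,2,3] = [2,3] − [1,3] + [1,2].
As a 6×4 matrix over Z this has rank 3, with invariant factors (1,1,1).

The boundary map ∂_3: C_3 → C_2 sends each 3-simplex σ to the alternating sum Σ_i (−1)^i (σ with its i-th vertex removed). For instance
  ∂[0,1,2,3] = [1,2,3] − [0,2,3] + [0,1,3] − [0,1,2].
The resulting 4×1 matrix has rank 1, and its Smith normal form has invariant factors (1).

From H_k ≅ ker(∂_k) / im(∂_{k+1}) we obtain:

  H_0: rank C_0 − rank ∂_1 = 4 − 3 = 1, and the invariant factors of ∂_1 are all 1, so H_0 ≅ Z.
  H_1: rank ker ∂_1 − rank ∂_2 = (6 − 3) − 3 = 0, and the invariant factors of ∂_2 are all 1, so H_1 ≅ 0.
  H_2: rank ker ∂_2 − rank ∂_3 = (4 − 3) − 1 = 0, and the invariant factors of ∂_3 are all 1, so H_2 ≅ 0.
  H_3: rank ker ∂_3 − rank ∂_4 = (1 − 1) − 0 = 0, and there is no ∂_4, so H_3 ≅ 0.

As a check, the Euler characteristic is 4 − 6 + 4 − 1 = 1, which agrees with 1 − 0 + 0 − 0 = 1.

H_0 ≅ Z,  H_1 = 0,  H_2 = 0,  H_3 = 0.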